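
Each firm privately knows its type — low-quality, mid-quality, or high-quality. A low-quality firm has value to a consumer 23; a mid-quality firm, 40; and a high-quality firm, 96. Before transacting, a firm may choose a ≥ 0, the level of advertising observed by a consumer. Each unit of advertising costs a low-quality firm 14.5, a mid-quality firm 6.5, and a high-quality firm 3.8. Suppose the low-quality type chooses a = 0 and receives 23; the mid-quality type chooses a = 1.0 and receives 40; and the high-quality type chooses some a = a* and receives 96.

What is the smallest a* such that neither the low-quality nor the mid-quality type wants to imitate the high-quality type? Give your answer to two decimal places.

9.62

Low-quality type (on-path payoff 23) won't mimic when 23 ≥ 96 − 14.5·a*, i.e. a* ≥ 5.03.
Mid-quality type (on-path payoff 40 − 6.5×1.0 = 33.5) won't mimic when 33.5 ≥ 96 − 6.5·a*, i.e. a* ≥ 9.62.
Both must hold, so a* = max(5.03, 9.62) = 9.62. The mid-quality type's constraint binds.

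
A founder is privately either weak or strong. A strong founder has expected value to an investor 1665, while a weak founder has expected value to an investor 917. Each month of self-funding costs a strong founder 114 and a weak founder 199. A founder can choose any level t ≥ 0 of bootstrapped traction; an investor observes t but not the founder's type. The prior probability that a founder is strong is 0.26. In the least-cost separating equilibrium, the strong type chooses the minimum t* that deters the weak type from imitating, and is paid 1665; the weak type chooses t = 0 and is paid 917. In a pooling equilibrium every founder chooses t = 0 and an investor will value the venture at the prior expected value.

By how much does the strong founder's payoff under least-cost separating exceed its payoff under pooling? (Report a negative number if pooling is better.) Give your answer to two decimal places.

Least-cost separating signal: t* solves 917 = 1665 − 199·t*, so t* = (1665 − 917)/199 ≈ 3.7588.
Strong type's separating payoff: 1665 − 114 × t* = 1665 − 114 × (1665 − 917)/199 = 1665 − 85272/199 ≈ 1236.4975.
Pooling payoff: 0.26 × 1665 + 0.74 × 917 = 1111.48.
Difference: 1236.4975 − 1111.48 = 125.0175, i.e. 125.02 to two decimal places.
The strong type prefers to separate.

125.02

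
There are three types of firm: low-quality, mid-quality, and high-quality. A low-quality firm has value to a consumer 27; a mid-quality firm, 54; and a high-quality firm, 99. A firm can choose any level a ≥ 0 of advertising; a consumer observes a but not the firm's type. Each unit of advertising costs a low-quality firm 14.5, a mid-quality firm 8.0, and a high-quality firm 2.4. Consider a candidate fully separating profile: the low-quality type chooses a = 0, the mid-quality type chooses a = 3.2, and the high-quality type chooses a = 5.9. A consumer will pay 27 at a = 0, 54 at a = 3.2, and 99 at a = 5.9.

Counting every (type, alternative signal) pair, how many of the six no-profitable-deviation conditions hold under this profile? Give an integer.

5

Mid-quality (own payoff 54 − 8.0×3.2 = 28.4): to a=0 gives 27 → no gain ✓; to a=5.9 gives 99 − 8.0×5.9 = 51.8 → profitable ✗.
High-quality (own payoff 99 − 2.4×5.9 = 84.84): to a=0 gives 27 → no gain ✓; to a=3.2 gives 54 − 2.4×3.2 = 46.32 → no gain ✓.
Low-quality (own payoff 27): to a=3.2 gives 54 − 14.5×3.2 = 7.6 → no gain ✓; to a=5.9 gives 99 − 14.5×5.9 = 13.45 → no gain ✓.
5 of the 6 constraints hold; not an equilibrium.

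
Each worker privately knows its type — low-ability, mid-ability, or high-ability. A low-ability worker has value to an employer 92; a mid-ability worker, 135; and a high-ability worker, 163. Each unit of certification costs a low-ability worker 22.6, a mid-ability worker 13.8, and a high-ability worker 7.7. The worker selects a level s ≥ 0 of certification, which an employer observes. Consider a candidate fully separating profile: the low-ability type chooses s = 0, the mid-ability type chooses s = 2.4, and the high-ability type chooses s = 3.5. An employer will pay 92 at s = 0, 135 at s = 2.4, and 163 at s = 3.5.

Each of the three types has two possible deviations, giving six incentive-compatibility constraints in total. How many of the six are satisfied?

High-ability (own payoff 163 − 7.7×3.5 = 136.05): to s=0 gives 92 → no gain ✓; to s=2.4 gives 135 − 7.7×2.4 = 116.52 → no gain ✓.
Low-ability (own payoff 92): to s=2.4 gives 135 − 22.6×2.4 = 80.76 → no gain ✓; to s=3.5 gives 163 − 22.6×3.5 = 83.9 → no gain ✓.
Mid-ability (own payoff 135 − 13.8×2.4 = 101.88): to s=0 gives 92 → no gain ✓; to s=3.5 gives 163 − 13.8×3.5 = 114.7 → profitable ✗.
5 of the 6 constraints hold; not an equilibrium.

5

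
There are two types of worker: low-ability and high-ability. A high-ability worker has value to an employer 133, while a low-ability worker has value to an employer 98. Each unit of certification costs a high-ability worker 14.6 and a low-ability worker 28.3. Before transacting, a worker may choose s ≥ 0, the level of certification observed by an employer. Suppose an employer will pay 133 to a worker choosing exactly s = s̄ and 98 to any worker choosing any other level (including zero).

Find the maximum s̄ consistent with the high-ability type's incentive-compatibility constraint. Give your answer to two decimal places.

2.40

Choosing s̄ yields the high-ability type 133 − 14.6·s̄; choosing zero yields 98.
The high-ability type is indifferent at 133 − 14.6·s̄ = 98, i.e. s̄ = (133 − 98) / 14.6 ≈ 2.40.
For any s̄ above 2.40 the high-ability type would rather pool at zero, so separation collapses.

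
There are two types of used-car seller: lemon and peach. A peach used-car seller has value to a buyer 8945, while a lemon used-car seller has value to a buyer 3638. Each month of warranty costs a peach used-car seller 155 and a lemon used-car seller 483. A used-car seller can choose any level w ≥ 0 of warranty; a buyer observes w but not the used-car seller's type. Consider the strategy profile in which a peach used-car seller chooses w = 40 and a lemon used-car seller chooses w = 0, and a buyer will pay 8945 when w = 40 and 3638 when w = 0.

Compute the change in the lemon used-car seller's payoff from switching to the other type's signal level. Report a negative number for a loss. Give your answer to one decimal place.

Playing w = 0 the lemon used-car seller receives 3638.
Deviating to w = 40 brings payment 8945 at cost 483 × 40 = 19320, netting -10375.
Gain from deviating: -10375 − 3638 = -14013.0.
The gain is negative, so the lemon type's incentive-compatibility constraint is satisfied.

-14013.0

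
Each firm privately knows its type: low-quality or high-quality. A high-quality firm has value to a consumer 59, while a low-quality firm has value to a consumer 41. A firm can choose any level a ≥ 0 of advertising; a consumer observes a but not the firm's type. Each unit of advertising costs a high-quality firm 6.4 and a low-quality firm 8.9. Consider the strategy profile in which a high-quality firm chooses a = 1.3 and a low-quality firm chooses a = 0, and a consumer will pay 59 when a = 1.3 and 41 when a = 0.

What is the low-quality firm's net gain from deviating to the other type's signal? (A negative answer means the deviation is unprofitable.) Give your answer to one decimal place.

6.4

Playing a = 0 the low-quality firm receives 41.
Deviating to a = 1.3 brings payment 59 at cost 8.9 × 1.3 = 11.57, netting 47.43.
Gain from deviating: 47.43 − 41 = 6.43, i.e. 6.4 to one decimal place.
The gain is positive, so the low-quality type's incentive-compatibility constraint is violated — this profile is not a separating equilibrium.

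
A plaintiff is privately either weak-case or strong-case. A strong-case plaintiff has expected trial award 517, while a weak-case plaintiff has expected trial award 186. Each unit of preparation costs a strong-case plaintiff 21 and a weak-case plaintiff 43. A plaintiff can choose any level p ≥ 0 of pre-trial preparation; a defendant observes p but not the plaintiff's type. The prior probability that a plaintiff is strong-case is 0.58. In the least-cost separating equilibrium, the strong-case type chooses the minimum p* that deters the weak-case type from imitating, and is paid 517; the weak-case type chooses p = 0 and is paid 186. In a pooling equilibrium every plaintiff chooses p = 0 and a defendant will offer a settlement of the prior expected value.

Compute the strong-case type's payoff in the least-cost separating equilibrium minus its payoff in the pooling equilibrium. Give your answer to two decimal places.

-22.63

Least-cost separating signal: p* solves 186 = 517 − 43·p*, so p* = (517 − 186)/43 ≈ 7.6977.
Strong-case type's separating payoff: 517 − 21 × p* = 517 − 21 × (517 − 186)/43 = 517 − 6951/43 ≈ 355.3488.
Pooling payoff: 0.58 × 517 + 0.42 × 186 = 377.98.
Difference: 355.3488 − 377.98 = -22.6312, i.e. -22.63 to two decimal places.
The strong-case type would prefer the pooling outcome.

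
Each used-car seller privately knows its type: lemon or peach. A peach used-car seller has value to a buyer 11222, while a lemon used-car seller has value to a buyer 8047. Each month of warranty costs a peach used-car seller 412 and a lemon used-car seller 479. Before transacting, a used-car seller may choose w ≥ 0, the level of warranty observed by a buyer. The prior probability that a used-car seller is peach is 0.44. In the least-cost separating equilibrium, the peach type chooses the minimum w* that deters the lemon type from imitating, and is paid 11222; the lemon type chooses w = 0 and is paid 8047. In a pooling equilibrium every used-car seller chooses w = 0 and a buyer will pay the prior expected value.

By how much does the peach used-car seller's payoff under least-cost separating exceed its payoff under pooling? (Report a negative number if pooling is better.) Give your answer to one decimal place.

Least-cost separating signal: w* solves 8047 = 11222 − 479·w*, so w* = (11222 − 8047)/479 ≈ 6.6284.
Peach type's separating payoff: 11222 − 412 × w* = 11222 − 412 × (11222 − 8047)/479 = 11222 − 1308100/479 ≈ 8491.102.
Pooling payoff: 0.44 × 11222 + 0.56 × 8047 = 9444.
Difference: 8491.102 − 9444 = -952.898, i.e. -952.9 to one decimal place.
The peach type would prefer the pooling outcome.

-952.9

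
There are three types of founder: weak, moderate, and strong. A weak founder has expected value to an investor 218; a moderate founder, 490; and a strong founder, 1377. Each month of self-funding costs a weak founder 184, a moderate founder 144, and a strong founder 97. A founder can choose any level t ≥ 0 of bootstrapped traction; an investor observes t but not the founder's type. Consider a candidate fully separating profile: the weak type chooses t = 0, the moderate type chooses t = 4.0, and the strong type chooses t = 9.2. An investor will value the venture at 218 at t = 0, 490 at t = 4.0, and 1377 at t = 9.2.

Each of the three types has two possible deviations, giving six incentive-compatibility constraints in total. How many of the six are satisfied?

4

Weak (own payoff 218): to t=4.0 gives 490 − 184×4.0 = -246 → no gain ✓; to t=9.2 gives 1377 − 184×9.2 = -315.8 → no gain ✓.
Strong (own payoff 1377 − 97×9.2 = 484.6): to t=0 gives 218 → no gain ✓; to t=4.0 gives 490 − 97×4.0 = 102 → no gain ✓.
Moderate (own payoff 490 − 144×4.0 = -86): to t=0 gives 218 → profitable ✗; to t=9.2 gives 1377 − 144×9.2 = 52.2 → profitable ✗.
4 of the 6 constraints hold; not an equilibrium.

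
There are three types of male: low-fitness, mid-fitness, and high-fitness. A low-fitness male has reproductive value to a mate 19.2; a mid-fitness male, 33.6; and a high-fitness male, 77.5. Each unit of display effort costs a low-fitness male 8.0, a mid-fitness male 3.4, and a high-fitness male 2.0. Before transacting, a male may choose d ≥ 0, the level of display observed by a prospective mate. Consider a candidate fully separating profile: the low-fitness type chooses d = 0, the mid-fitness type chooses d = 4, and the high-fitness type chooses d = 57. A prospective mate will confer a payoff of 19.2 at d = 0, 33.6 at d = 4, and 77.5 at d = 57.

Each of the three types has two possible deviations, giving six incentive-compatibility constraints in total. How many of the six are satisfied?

Mid-fitness (own payoff 33.6 − 3.4×4 = 20): to d=0 gives 19.2 → no gain ✓; to d=57 gives 77.5 − 3.4×57 = -116.3 → no gain ✓.
Low-fitness (own payoff 19.2): to d=4 gives 33.6 − 8.0×4 = 1.6 → no gain ✓; to d=57 gives 77.5 − 8.0×57 = -378.5 → no gain ✓.
High-fitness (own payoff 77.5 − 2.0×57 = -36.5): to d=0 gives 19.2 → profitable ✗; to d=4 gives 33.6 − 2.0×4 = 25.6 → profitable ✗.
4 of the 6 constraints hold; not an equilibrium.

4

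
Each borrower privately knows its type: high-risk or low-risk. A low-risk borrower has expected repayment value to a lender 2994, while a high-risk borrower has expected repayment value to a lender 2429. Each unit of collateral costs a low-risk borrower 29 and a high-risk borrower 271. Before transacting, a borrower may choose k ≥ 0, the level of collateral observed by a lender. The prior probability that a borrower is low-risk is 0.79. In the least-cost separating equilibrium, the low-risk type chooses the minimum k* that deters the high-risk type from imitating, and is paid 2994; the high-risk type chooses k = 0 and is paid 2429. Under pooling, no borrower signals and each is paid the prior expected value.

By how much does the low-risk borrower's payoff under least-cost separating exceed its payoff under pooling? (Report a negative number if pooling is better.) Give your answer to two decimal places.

58.19

Least-cost separating signal: k* solves 2429 = 2994 − 271·k*, so k* = (2994 − 2429)/271 ≈ 2.0849.
Low-risk type's separating payoff: 2994 − 29 × k* = 2994 − 29 × (2994 − 2429)/271 = 2994 − 16385/271 ≈ 2933.5387.
Pooling payoff: 0.79 × 2994 + 0.21 × 2429 = 2875.35.
Difference: 2933.5387 − 2875.35 = 58.1887, i.e. 58.19 to two decimal places.
The low-risk type prefers to separate.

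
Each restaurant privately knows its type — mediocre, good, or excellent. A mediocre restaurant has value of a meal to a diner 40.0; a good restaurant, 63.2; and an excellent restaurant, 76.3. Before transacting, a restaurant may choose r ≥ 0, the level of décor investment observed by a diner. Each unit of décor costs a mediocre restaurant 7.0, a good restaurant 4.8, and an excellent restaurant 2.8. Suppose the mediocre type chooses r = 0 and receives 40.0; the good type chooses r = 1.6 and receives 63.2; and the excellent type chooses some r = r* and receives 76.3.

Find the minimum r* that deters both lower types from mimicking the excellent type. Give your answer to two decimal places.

5.19

Mediocre type (on-path payoff 40.0) won't mimic when 40.0 ≥ 76.3 − 7.0·r*, i.e. r* ≥ 5.19.
Good type (on-path payoff 63.2 − 4.8×1.6 = 55.52) won't mimic when 55.52 ≥ 76.3 − 4.8·r*, i.e. r* ≥ 4.33.
Both must hold, so r* = max(5.19, 4.33) = 5.19. The mediocre type's constraint binds.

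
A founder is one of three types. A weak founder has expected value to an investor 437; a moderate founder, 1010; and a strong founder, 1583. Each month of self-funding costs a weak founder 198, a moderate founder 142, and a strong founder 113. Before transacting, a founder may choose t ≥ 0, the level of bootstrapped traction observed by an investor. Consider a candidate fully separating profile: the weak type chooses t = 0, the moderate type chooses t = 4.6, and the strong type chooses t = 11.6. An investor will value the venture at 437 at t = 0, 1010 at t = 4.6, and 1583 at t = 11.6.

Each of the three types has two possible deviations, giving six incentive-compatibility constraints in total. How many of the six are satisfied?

Strong (own payoff 1583 − 113×11.6 = 272.2): to t=0 gives 437 → profitable ✗; to t=4.6 gives 1010 − 113×4.6 = 490.2 → profitable ✗.
Weak (own payoff 437): to t=4.6 gives 1010 − 198×4.6 = 99.2 → no gain ✓; to t=11.6 gives 1583 − 198×11.6 = -713.8 → no gain ✓.
Moderate (own payoff 1010 − 142×4.6 = 356.8): to t=0 gives 437 → profitable ✗; to t=11.6 gives 1583 − 142×11.6 = -64.2 → no gain ✓.
3 of the 6 constraints hold; not an equilibrium.

3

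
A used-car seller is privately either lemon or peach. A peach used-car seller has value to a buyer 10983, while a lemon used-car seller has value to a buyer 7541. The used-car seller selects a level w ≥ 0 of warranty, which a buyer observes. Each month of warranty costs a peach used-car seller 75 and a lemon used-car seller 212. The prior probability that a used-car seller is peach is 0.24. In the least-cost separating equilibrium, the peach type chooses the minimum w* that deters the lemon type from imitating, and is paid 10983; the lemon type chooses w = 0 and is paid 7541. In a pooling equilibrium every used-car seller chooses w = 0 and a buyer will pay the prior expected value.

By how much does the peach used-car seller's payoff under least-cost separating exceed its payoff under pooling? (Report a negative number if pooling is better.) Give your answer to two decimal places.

1398.23

Least-cost separating signal: w* solves 7541 = 10983 − 212·w*, so w* = (10983 − 7541)/212 ≈ 16.2358.
Peach type's separating payoff: 10983 − 75 × w* = 10983 − 75 × (10983 − 7541)/212 = 10983 − 258150/212 ≈ 9765.3113.
Pooling payoff: 0.24 × 10983 + 0.76 × 7541 = 8367.08.
Difference: 9765.3113 − 8367.08 = 1398.2313, i.e. 1398.23 to two decimal places.
The peach type prefers to separate.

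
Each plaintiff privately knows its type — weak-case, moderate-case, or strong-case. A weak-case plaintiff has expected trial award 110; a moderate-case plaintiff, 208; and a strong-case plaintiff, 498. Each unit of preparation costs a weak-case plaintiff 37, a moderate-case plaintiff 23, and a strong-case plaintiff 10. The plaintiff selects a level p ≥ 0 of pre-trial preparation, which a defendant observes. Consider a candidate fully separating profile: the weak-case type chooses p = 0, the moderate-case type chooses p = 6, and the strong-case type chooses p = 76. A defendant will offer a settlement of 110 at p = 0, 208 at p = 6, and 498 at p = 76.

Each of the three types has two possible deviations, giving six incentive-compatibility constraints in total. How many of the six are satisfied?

Moderate-case (own payoff 208 − 23×6 = 70): to p=0 gives 110 → profitable ✗; to p=76 gives 498 − 23×76 = -1250 → no gain ✓.
Weak-case (own payoff 110): to p=6 gives 208 − 37×6 = -14 → no gain ✓; to p=76 gives 498 − 37×76 = -2314 → no gain ✓.
Strong-case (own payoff 498 − 10×76 = -262): to p=0 gives 110 → profitable ✗; to p=6 gives 208 − 10×6 = 148 → profitable ✗.
3 of the 6 constraints hold; not an equilibrium.

3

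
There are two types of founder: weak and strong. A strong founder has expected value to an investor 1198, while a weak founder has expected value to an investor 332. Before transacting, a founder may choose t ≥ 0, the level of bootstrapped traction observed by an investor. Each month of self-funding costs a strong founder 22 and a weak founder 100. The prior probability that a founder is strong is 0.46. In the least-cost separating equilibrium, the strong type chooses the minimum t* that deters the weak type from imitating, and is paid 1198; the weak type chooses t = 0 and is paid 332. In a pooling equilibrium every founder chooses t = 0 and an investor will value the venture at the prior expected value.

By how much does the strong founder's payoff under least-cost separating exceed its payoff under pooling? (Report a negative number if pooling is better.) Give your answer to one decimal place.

277.1

Least-cost separating signal: t* solves 332 = 1198 − 100·t*, so t* = (1198 − 332)/100 = 8.66.
Strong type's separating payoff: 1198 − 22 × t* = 1198 − 22 × (1198 − 332)/100 = 1198 − 19052/100 = 1007.48.
Pooling payoff: 0.46 × 1198 + 0.54 × 332 = 730.36.
Difference: 1007.48 − 730.36 = 277.12, i.e. 277.1 to one decimal place.
The strong type prefers to separate.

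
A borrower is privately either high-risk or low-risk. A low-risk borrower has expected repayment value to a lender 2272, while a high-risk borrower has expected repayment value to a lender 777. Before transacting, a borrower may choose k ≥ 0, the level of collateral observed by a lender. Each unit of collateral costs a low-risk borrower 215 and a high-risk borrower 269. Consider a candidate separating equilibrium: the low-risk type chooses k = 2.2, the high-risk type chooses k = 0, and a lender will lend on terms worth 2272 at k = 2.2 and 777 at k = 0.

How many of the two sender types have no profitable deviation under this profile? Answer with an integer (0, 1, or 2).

Low-risk type: signal → 2272 − 215 × 2.2 = 1799; deviate to 0 → 777. IC holds (1799 ≥ 777).
High-risk type: stay at 0 → 777; mimic → 2272 − 269 × 2.2 = 1680.2. IC fails (777 < 1680.2).
1 of 2 constraints hold, so this profile is not an equilibrium.

1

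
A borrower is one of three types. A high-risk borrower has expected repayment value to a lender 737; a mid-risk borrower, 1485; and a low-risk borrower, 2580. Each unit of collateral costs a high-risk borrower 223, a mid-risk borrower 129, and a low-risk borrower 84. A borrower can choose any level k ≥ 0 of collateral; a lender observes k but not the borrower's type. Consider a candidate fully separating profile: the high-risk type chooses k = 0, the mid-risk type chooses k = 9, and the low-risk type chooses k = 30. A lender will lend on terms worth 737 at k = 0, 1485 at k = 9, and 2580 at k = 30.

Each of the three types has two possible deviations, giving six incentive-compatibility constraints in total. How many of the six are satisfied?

Mid-risk (own payoff 1485 − 129×9 = 324): to k=0 gives 737 → profitable ✗; to k=30 gives 2580 − 129×30 = -1290 → no gain ✓.
High-risk (own payoff 737): to k=9 gives 1485 − 223×9 = -522 → no gain ✓; to k=30 gives 2580 − 223×30 = -4110 → no gain ✓.
Low-risk (own payoff 2580 − 84×30 = 60): to k=0 gives 737 → profitable ✗; to k=9 gives 1485 − 84×9 = 729 → profitable ✗.
3 of the 6 constraints hold; not an equilibrium.

3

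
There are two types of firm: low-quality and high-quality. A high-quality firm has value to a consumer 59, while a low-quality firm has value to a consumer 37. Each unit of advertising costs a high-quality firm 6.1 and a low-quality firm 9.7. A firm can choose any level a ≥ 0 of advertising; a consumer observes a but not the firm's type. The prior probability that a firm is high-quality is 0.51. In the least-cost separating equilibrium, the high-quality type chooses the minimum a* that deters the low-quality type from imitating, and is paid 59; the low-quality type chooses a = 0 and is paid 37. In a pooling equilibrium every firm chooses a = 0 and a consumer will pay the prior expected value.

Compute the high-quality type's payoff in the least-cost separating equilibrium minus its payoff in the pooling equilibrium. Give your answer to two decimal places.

-3.06

Least-cost separating signal: a* solves 37 = 59 − 9.7·a*, so a* = (59 − 37)/9.7 ≈ 2.2680.
High-quality type's separating payoff: 59 − 6.1 × a* = 59 − 6.1 × (59 − 37)/9.7 = 59 − 134.2/9.7 ≈ 45.1649.
Pooling payoff: 0.51 × 59 + 0.49 × 37 = 48.22.
Difference: 45.1649 − 48.22 = -3.0551, i.e. -3.06 to two decimal places.
The high-quality type would prefer the pooling outcome.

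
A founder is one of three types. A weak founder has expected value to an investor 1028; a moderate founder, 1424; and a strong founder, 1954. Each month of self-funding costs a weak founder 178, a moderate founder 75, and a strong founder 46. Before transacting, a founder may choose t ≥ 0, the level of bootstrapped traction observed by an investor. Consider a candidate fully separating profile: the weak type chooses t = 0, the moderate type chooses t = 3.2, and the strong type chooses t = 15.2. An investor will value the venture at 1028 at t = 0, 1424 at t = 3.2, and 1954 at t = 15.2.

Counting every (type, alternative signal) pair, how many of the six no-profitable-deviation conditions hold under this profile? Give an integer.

5

Moderate (own payoff 1424 − 75×3.2 = 1184): to t=0 gives 1028 → no gain ✓; to t=15.2 gives 1954 − 75×15.2 = 814 → no gain ✓.
Strong (own payoff 1954 − 46×15.2 = 1254.8): to t=0 gives 1028 → no gain ✓; to t=3.2 gives 1424 − 46×3.2 = 1276.8 → profitable ✗.
Weak (own payoff 1028): to t=3.2 gives 1424 − 178×3.2 = 854.4 → no gain ✓; to t=15.2 gives 1954 − 178×15.2 = -751.6 → no gain ✓.
5 of the 6 constraints hold; not an equilibrium.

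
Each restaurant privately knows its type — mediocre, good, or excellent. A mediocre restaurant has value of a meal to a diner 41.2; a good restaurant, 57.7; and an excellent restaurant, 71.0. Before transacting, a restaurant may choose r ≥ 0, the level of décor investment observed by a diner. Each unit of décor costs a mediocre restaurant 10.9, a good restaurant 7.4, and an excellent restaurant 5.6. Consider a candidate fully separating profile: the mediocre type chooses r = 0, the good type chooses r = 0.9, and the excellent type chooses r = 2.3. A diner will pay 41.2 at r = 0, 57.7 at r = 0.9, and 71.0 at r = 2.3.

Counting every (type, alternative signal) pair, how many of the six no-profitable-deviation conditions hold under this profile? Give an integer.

3

Good (own payoff 57.7 − 7.4×0.9 = 51.04): to r=0 gives 41.2 → no gain ✓; to r=2.3 gives 71.0 − 7.4×2.3 = 53.98 → profitable ✗.
Excellent (own payoff 71.0 − 5.6×2.3 = 58.12): to r=0 gives 41.2 → no gain ✓; to r=0.9 gives 57.7 − 5.6×0.9 = 52.66 → no gain ✓.
Mediocre (own payoff 41.2): to r=0.9 gives 57.7 − 10.9×0.9 = 47.89 → profitable ✗; to r=2.3 gives 71.0 − 10.9×2.3 = 45.93 → profitable ✗.
3 of the 6 constraints hold; not an equilibrium.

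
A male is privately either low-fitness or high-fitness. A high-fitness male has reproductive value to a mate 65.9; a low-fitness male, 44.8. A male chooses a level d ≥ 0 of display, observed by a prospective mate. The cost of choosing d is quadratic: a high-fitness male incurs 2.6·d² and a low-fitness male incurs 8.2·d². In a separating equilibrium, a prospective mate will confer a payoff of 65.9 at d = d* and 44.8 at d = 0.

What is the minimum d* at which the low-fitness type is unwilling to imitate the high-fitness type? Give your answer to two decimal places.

The low-fitness type at d = 0 receives 44.8; imitating at d* yields 65.9 − 8.2·d*².
Indifference: 44.8 = 65.9 − 8.2·d*², so d*² = (65.9 − 44.8) / 8.2 ≈ 2.5732.
d* = √2.5732 ≈ 1.60.

1.60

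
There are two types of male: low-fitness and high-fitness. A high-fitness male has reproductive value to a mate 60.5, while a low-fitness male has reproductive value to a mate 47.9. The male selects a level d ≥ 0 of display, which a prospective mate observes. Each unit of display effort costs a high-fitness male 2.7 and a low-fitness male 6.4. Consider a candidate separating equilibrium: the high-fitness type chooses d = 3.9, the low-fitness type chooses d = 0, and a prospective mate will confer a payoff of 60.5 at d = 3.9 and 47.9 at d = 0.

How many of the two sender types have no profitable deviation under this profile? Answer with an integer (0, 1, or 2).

2

Low-fitness type: stay at 0 → 47.9; mimic → 60.5 − 6.4 × 3.9 = 35.54. IC holds (47.9 ≥ 35.54).
High-fitness type: signal → 60.5 − 2.7 × 3.9 = 49.97; deviate to 0 → 47.9. IC holds (49.97 ≥ 47.9).
2 of 2 constraints hold, so this is a separating equilibrium.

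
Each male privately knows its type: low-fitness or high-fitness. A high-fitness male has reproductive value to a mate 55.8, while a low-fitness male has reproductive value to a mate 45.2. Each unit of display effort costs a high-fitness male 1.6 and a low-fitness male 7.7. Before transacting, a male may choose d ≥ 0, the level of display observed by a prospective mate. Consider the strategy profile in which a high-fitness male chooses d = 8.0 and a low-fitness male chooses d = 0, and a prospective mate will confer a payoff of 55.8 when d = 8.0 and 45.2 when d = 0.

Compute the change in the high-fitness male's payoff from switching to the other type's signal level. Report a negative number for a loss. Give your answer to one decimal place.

Playing d = 8.0 the high-fitness male receives 55.8 − 1.6 × 8.0 = 43.
Deviating to d = 0 yields 45.2 instead.
Gain from deviating: 45.2 − 43 = 2.2.
The gain is positive, so the high-fitness type's incentive-compatibility constraint is violated — this profile is not a separating equilibrium.

2.2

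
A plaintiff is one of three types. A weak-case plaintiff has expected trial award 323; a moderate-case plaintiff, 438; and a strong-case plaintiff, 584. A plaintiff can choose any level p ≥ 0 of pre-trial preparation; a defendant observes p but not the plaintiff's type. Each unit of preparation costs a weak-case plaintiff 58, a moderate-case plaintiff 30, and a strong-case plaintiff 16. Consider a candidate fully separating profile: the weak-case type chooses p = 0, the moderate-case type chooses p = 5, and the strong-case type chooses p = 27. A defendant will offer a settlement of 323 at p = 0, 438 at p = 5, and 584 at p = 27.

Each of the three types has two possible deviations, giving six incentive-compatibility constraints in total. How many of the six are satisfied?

Strong-case (own payoff 584 − 16×27 = 152): to p=0 gives 323 → profitable ✗; to p=5 gives 438 − 16×5 = 358 → profitable ✗.
Weak-case (own payoff 323): to p=5 gives 438 − 58×5 = 148 → no gain ✓; to p=27 gives 584 − 58×27 = -982 → no gain ✓.
Moderate-case (own payoff 438 − 30×5 = 288): to p=0 gives 323 → profitable ✗; to p=27 gives 584 − 30×27 = -226 → no gain ✓.
3 of the 6 constraints hold; not an equilibrium.

3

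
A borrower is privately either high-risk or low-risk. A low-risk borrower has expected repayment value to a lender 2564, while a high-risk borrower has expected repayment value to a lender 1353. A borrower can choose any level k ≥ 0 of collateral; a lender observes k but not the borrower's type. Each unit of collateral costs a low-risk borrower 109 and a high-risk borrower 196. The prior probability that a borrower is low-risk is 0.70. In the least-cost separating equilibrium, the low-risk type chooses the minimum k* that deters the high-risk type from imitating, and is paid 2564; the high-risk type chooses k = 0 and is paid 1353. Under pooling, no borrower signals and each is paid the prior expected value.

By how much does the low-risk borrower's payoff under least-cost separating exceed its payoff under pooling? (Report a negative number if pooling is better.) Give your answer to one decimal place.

Least-cost separating signal: k* solves 1353 = 2564 − 196·k*, so k* = (2564 − 1353)/196 ≈ 6.1786.
Low-risk type's separating payoff: 2564 − 109 × k* = 2564 − 109 × (2564 − 1353)/196 = 2564 − 131999/196 ≈ 1890.536.
Pooling payoff: 0.70 × 2564 + 0.30 × 1353 = 2200.7.
Difference: 1890.536 − 2200.7 = -310.164, i.e. -310.2 to one decimal place.
The low-risk type would prefer the pooling outcome.

-310.2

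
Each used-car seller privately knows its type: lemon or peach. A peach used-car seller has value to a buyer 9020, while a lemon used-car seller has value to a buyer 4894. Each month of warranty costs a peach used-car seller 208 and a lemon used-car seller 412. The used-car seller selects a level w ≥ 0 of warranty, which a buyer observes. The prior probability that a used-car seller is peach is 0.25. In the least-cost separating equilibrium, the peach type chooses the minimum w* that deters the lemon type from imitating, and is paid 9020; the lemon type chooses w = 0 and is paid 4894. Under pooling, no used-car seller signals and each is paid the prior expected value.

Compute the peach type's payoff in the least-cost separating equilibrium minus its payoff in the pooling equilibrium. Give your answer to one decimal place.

1011.5

Least-cost separating signal: w* solves 4894 = 9020 − 412·w*, so w* = (9020 − 4894)/412 ≈ 10.0146.
Peach type's separating payoff: 9020 − 208 × w* = 9020 − 208 × (9020 − 4894)/412 = 9020 − 858208/412 ≈ 6936.971.
Pooling payoff: 0.25 × 9020 + 0.75 × 4894 = 5925.5.
Difference: 6936.971 − 5925.5 = 1011.471, i.e. 1011.5 to one decimal place.
The peach type prefers to separate.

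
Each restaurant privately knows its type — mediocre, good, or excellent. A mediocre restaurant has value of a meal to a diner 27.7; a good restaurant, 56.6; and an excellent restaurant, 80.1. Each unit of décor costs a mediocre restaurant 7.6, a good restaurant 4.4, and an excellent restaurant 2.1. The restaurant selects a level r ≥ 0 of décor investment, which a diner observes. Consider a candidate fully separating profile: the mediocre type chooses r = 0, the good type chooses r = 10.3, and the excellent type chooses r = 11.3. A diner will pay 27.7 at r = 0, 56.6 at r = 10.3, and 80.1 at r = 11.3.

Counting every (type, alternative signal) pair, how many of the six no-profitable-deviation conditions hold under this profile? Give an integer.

Excellent (own payoff 80.1 − 2.1×11.3 = 56.37): to r=0 gives 27.7 → no gain ✓; to r=10.3 gives 56.6 − 2.1×10.3 = 34.97 → no gain ✓.
Good (own payoff 56.6 − 4.4×10.3 = 11.28): to r=0 gives 27.7 → profitable ✗; to r=11.3 gives 80.1 − 4.4×11.3 = 30.38 → profitable ✗.
Mediocre (own payoff 27.7): to r=10.3 gives 56.6 − 7.6×10.3 = -21.68 → no gain ✓; to r=11.3 gives 80.1 − 7.6×11.3 = -5.78 → no gain ✓.
4 of the 6 constraints hold; not an equilibrium.

4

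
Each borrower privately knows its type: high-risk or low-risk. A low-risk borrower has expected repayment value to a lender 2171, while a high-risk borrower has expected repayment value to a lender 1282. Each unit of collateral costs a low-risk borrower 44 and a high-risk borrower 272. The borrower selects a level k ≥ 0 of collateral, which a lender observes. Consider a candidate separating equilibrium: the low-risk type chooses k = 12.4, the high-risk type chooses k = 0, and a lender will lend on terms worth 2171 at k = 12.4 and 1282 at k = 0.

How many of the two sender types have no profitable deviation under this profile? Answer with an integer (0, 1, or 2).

2

High-risk type: stay at 0 → 1282; mimic → 2171 − 272 × 12.4 = -1201.8. IC holds (1282 ≥ -1201.8).
Low-risk type: signal → 2171 − 44 × 12.4 = 1625.4; deviate to 0 → 1282. IC holds (1625.4 ≥ 1282).
2 of 2 constraints hold, so this is a separating equilibrium.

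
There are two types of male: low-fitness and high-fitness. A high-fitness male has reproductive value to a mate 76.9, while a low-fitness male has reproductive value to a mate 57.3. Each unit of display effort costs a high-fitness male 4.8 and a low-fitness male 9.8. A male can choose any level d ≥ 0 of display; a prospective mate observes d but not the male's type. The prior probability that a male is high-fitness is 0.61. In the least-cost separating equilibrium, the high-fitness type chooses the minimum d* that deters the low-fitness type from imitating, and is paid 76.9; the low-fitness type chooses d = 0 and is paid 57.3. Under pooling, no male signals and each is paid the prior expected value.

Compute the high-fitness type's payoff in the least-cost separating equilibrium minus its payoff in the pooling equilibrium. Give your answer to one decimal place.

-2.0

Least-cost separating signal: d* solves 57.3 = 76.9 − 9.8·d*, so d* = (76.9 − 57.3)/9.8 = 2.
High-fitness type's separating payoff: 76.9 − 4.8 × d* = 76.9 − 4.8 × (76.9 − 57.3)/9.8 = 76.9 − 94.08/9.8 = 67.3.
Pooling payoff: 0.61 × 76.9 + 0.39 × 57.3 = 69.256.
Difference: 67.3 − 69.256 = -1.956, i.e. -2.0 to one decimal place.
The high-fitness type would prefer the pooling outcome.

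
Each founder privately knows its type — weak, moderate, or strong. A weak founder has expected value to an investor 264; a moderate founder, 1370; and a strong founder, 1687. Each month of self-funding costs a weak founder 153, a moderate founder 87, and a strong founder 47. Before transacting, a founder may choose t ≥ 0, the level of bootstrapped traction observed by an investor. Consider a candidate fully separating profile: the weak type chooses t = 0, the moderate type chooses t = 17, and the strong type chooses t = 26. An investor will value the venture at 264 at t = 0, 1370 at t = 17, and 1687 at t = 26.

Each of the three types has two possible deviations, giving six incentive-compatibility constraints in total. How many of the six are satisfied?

Moderate (own payoff 1370 − 87×17 = -109): to t=0 gives 264 → profitable ✗; to t=26 gives 1687 − 87×26 = -575 → no gain ✓.
Weak (own payoff 264): to t=17 gives 1370 − 153×17 = -1231 → no gain ✓; to t=26 gives 1687 − 153×26 = -2291 → no gain ✓.
Strong (own payoff 1687 − 47×26 = 465): to t=0 gives 264 → no gain ✓; to t=17 gives 1370 − 47×17 = 571 → profitable ✗.
4 of the 6 constraints hold; not an equilibrium.

4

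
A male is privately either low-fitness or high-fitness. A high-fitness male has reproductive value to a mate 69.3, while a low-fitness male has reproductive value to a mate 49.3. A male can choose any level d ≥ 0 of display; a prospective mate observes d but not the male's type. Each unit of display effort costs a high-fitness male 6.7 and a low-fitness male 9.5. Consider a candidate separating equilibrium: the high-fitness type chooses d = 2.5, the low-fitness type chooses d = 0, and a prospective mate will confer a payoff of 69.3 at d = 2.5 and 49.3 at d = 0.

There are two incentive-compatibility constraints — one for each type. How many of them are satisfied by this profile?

Low-fitness type: stay at 0 → 49.3; mimic → 69.3 − 9.5 × 2.5 = 45.55. IC holds (49.3 ≥ 45.55).
High-fitness type: signal → 69.3 − 6.7 × 2.5 = 52.55; deviate to 0 → 49.3. IC holds (52.55 ≥ 49.3).
2 of 2 constraints hold, so this is a separating equilibrium.

2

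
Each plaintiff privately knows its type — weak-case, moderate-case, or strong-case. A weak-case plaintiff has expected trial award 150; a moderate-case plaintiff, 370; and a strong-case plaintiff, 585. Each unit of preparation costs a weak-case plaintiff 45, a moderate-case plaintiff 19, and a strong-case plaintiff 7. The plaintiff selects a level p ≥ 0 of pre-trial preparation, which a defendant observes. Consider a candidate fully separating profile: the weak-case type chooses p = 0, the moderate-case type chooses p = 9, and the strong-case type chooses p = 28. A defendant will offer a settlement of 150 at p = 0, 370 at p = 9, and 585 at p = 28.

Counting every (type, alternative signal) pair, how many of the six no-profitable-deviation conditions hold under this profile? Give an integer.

Weak-case (own payoff 150): to p=9 gives 370 − 45×9 = -35 → no gain ✓; to p=28 gives 585 − 45×28 = -675 → no gain ✓.
Strong-case (own payoff 585 − 7×28 = 389): to p=0 gives 150 → no gain ✓; to p=9 gives 370 − 7×9 = 307 → no gain ✓.
Moderate-case (own payoff 370 − 19×9 = 199): to p=0 gives 150 → no gain ✓; to p=28 gives 585 − 19×28 = 53 → no gain ✓.
6 of the 6 constraints hold; this profile is a separating equilibrium.

6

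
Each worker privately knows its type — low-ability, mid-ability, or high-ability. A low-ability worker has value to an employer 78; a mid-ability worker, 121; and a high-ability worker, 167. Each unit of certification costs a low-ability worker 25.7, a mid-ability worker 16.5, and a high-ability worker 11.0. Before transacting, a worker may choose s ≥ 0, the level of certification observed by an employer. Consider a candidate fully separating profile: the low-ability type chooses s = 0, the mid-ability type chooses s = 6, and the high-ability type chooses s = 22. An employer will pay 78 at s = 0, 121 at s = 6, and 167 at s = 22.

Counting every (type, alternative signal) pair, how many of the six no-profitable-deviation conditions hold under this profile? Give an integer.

3

Low-ability (own payoff 78): to s=6 gives 121 − 25.7×6 = -33.2 → no gain ✓; to s=22 gives 167 − 25.7×22 = -398.4 → no gain ✓.
Mid-ability (own payoff 121 − 16.5×6 = 22): to s=0 gives 78 → profitable ✗; to s=22 gives 167 − 16.5×22 = -196 → no gain ✓.
High-ability (own payoff 167 − 11.0×22 = -75): to s=0 gives 78 → profitable ✗; to s=6 gives 121 − 11.0×6 = 55 → profitable ✗.
3 of the 6 constraints hold; not an equilibrium.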